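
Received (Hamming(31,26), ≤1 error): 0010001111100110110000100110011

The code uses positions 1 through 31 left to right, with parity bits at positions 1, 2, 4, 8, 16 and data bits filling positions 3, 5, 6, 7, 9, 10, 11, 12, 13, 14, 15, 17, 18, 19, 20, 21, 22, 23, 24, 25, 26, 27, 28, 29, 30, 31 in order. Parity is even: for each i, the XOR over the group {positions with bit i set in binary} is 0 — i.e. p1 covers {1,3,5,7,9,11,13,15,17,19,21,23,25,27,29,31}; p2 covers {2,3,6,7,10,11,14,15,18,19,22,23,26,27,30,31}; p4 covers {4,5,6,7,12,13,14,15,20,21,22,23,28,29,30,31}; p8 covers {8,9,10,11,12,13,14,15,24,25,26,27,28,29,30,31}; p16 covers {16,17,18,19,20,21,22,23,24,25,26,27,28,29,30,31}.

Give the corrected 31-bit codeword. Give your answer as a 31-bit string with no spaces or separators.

s1 (pos 1,3,5,7,9,11,13,15,17,19,21,23,25,27,29,31): 0⊕1⊕0⊕1⊕1⊕1⊕0⊕1⊕1⊕0⊕0⊕1⊕0⊕1⊕0⊕1 = 1
s2 (pos 2,3,6,7,10,11,14,15,18,19,22,23,26,27,30,31): 0⊕1⊕0⊕1⊕1⊕1⊕1⊕1⊕1⊕0⊕0⊕1⊕1⊕1⊕1⊕1 = 0
s4 (pos 4,5,6,7,12,13,14,15,20,21,22,23,28,29,30,31): 0⊕0⊕0⊕1⊕0⊕0⊕1⊕1⊕0⊕0⊕0⊕1⊕0⊕0⊕1⊕1 = 0
s8 (pos 8,9,10,11,12,13,14,15,24,25,26,27,28,29,30,31): 1⊕1⊕1⊕1⊕0⊕0⊕1⊕1⊕0⊕0⊕1⊕1⊕0⊕0⊕1⊕1 = 0
s16 (pos 16,17,18,19,20,21,22,23,24,25,26,27,28,29,30,31): 0⊕1⊕1⊕0⊕0⊕0⊕0⊕1⊕0⊕0⊕1⊕1⊕0⊕0⊕1⊕1 = 1
Syndrome s16…s1 = 10001 → error at position 17.
Flip position 17: 0010001111100110110000100110011 → 0010001111100110010000100110011

0010001111100110010000100110011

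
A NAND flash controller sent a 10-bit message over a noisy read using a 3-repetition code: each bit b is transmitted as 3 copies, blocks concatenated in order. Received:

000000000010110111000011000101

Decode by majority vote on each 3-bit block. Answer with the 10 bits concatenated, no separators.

Block 1 (000): 0 ones → 0
Block 2 (000): 0 ones → 0
Block 3 (000): 0 ones → 0
Block 4 (010): 1 one → 0
Block 5 (110): 2 ones → 1
Block 6 (111): 3 ones → 1
Block 7 (000): 0 ones → 0
Block 8 (011): 2 ones → 1
Block 9 (000): 0 ones → 0
Block 10 (101): 2 ones → 1

0000110101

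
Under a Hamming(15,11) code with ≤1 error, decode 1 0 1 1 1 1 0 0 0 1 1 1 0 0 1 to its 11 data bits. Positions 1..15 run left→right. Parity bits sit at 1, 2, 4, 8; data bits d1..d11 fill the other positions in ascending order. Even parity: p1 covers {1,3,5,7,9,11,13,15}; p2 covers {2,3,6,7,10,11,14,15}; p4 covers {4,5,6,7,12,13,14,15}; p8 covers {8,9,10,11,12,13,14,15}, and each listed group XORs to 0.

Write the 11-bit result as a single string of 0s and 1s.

s1 (pos 1,3,5,7,9,11,13,15): 1⊕1⊕1⊕0⊕0⊕1⊕0⊕1 = 1
s2 (pos 2,3,6,7,10,11,14,15): 0⊕1⊕1⊕0⊕1⊕1⊕0⊕1 = 1
s4 (pos 4,5,6,7,12,13,14,15): 1⊕1⊕1⊕0⊕1⊕0⊕0⊕1 = 1
s8 (pos 8,9,10,11,12,13,14,15): 0⊕0⊕1⊕1⊕1⊕0⊕0⊕1 = 0
Syndrome s8…s1 = 0111 → error at position 7.
Flip position 7: 101111000111001 → 101111100111001
Read data bits from positions 3,5,6,7,9,10,11,12,13,14,15: 11110111001

11110111001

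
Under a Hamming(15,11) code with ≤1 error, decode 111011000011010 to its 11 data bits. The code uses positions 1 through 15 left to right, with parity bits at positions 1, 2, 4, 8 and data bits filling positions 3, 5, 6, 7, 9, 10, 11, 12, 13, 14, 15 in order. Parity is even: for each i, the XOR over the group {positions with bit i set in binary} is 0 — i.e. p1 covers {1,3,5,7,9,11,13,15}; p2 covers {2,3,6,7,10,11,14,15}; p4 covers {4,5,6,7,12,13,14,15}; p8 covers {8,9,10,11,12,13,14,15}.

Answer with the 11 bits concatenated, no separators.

11100111010

s1 (pos 1,3,5,7,9,11,13,15): 1⊕1⊕1⊕0⊕0⊕1⊕0⊕0 = 0
s2 (pos 2,3,6,7,10,11,14,15): 1⊕1⊕1⊕0⊕0⊕1⊕1⊕0 = 1
s4 (pos 4,5,6,7,12,13,14,15): 0⊕1⊕1⊕0⊕1⊕0⊕1⊕0 = 0
s8 (pos 8,9,10,11,12,13,14,15): 0⊕0⊕0⊕1⊕1⊕0⊕1⊕0 = 1
Syndrome s8…s1 = 1010 → error at position 10.
Flip position 10: 111011000011010 → 111011000111010
Read data bits from positions 3,5,6,7,9,10,11,12,13,14,15: 11100111010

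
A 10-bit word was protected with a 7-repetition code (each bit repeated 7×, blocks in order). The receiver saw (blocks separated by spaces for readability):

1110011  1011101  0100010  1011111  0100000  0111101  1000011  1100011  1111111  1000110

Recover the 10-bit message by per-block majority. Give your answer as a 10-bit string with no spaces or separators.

1101010110

Block 1 (1110011): 5 ones → 1
Block 2 (1011101): 5 ones → 1
Block 3 (0100010): 2 ones → 0
Block 4 (1011111): 6 ones → 1
Block 5 (0100000): 1 one → 0
Block 6 (0111101): 5 ones → 1
Block 7 (1000011): 3 ones → 0
Block 8 (1100011): 4 ones → 1
Block 9 (1111111): 7 ones → 1
Block 10 (1000110): 3 ones → 0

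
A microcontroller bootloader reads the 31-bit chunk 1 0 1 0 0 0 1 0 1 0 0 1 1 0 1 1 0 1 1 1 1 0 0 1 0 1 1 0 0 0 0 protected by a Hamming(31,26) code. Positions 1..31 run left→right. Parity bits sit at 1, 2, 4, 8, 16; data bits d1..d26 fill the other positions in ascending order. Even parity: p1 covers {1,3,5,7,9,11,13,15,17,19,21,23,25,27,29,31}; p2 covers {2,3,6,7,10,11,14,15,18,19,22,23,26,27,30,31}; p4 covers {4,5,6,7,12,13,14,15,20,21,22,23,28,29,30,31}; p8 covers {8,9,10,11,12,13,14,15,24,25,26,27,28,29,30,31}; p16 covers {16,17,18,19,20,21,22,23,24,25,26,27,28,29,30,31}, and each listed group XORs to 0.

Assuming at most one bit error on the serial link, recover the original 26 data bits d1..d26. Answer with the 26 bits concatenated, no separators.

10011011101011110010110000

s1 (pos 1,3,5,7,9,11,13,15,17,19,21,23,25,27,29,31): 1⊕1⊕0⊕1⊕1⊕0⊕1⊕1⊕0⊕1⊕1⊕0⊕0⊕1⊕0⊕0 = 1
s2 (pos 2,3,6,7,10,11,14,15,18,19,22,23,26,27,30,31): 0⊕1⊕0⊕1⊕0⊕0⊕0⊕1⊕1⊕1⊕0⊕0⊕1⊕1⊕0⊕0 = 1
s4 (pos 4,5,6,7,12,13,14,15,20,21,22,23,28,29,30,31): 0⊕0⊕0⊕1⊕1⊕1⊕0⊕1⊕1⊕1⊕0⊕0⊕0⊕0⊕0⊕0 = 0
s8 (pos 8,9,10,11,12,13,14,15,24,25,26,27,28,29,30,31): 0⊕1⊕0⊕0⊕1⊕1⊕0⊕1⊕1⊕0⊕1⊕1⊕0⊕0⊕0⊕0 = 1
s16 (pos 16,17,18,19,20,21,22,23,24,25,26,27,28,29,30,31): 1⊕0⊕1⊕1⊕1⊕1⊕0⊕0⊕1⊕0⊕1⊕1⊕0⊕0⊕0⊕0 = 0
Syndrome s16…s1 = 01011 → error at position 11.
Flip position 11: 1010001010011011011110010110000 → 1010001010111011011110010110000
Read data bits from positions 3,5,6,7,9,10,11,12,13,14,15,17,18,19,20,21,22,23,24,25,26,27,28,29,30,31: 10011011101011110010110000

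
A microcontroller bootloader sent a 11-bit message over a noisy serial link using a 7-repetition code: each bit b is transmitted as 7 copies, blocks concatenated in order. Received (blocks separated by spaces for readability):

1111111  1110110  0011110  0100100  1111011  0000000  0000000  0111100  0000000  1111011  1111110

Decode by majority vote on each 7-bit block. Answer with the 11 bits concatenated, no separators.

Block 1 (1111111): 7 ones → 1
Block 2 (1110110): 5 ones → 1
Block 3 (0011110): 4 ones → 1
Block 4 (0100100): 2 ones → 0
Block 5 (1111011): 6 ones → 1
Block 6 (0000000): 0 ones → 0
Block 7 (0000000): 0 ones → 0
Block 8 (0111100): 4 ones → 1
Block 9 (0000000): 0 ones → 0
Block 10 (1111011): 6 ones → 1
Block 11 (1111110): 6 ones → 1

11101001011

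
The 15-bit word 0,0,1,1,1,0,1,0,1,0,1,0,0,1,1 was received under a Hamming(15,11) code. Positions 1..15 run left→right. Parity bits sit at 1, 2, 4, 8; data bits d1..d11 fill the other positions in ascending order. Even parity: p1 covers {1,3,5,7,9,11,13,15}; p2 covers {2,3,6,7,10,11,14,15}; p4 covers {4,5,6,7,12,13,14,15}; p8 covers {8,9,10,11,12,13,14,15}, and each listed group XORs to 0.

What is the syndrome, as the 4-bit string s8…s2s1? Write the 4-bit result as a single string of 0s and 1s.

0110

s1 (pos 1,3,5,7,9,11,13,15): 0⊕1⊕1⊕1⊕1⊕1⊕0⊕1 = 0
s2 (pos 2,3,6,7,10,11,14,15): 0⊕1⊕0⊕1⊕0⊕1⊕1⊕1 = 1
s4 (pos 4,5,6,7,12,13,14,15): 1⊕1⊕0⊕1⊕0⊕0⊕1⊕1 = 1
s8 (pos 8,9,10,11,12,13,14,15): 0⊕1⊕0⊕1⊕0⊕0⊕1⊕1 = 0
Syndrome s8…s1 = 0110 → error at position 6.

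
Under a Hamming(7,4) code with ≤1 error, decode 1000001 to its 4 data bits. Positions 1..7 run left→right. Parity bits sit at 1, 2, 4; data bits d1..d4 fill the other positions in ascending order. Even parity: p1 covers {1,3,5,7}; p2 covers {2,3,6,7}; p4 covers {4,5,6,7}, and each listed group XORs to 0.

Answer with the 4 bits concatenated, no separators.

s1 (pos 1,3,5,7): 1⊕0⊕0⊕1 = 0
s2 (pos 2,3,6,7): 0⊕0⊕0⊕1 = 1
s4 (pos 4,5,6,7): 0⊕0⊕0⊕1 = 1
Syndrome s4…s1 = 110 → error at position 6.
Flip position 6: 1000001 → 1000011
Read data bits from positions 3,5,6,7: 0011

0011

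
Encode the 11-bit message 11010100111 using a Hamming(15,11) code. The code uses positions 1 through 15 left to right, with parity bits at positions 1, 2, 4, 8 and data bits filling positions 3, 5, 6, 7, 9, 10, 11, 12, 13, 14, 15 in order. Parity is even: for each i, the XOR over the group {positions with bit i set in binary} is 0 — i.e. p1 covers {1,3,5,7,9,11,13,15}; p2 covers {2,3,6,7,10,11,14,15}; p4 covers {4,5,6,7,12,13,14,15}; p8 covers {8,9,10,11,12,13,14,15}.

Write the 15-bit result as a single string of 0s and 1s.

111110100100111

Place data at non-parity positions: p1 p2 1 p4 1 0 1 p8 0 1 0 0 1 1 1
p1 (pos 1,3,5,7,9,11,13,15): XOR of data positions = 1⊕1⊕1⊕0⊕0⊕1⊕1 = 1
p2 (pos 2,3,6,7,10,11,14,15): XOR of data positions = 1⊕0⊕1⊕1⊕0⊕1⊕1 = 1
p4 (pos 4,5,6,7,12,13,14,15): XOR of data positions = 1⊕0⊕1⊕0⊕1⊕1⊕1 = 1
p8 (pos 8,9,10,11,12,13,14,15): XOR of data positions = 0⊕1⊕0⊕0⊕1⊕1⊕1 = 0
Codeword: 111110100100111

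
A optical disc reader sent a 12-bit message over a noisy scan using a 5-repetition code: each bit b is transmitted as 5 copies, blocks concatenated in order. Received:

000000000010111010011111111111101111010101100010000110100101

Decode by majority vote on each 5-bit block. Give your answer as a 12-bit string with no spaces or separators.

001011110010

Block 1 (00000): 0 ones → 0
Block 2 (00000): 0 ones → 0
Block 3 (10111): 4 ones → 1
Block 4 (01001): 2 ones → 0
Block 5 (11111): 5 ones → 1
Block 6 (11111): 5 ones → 1
Block 7 (10111): 4 ones → 1
Block 8 (10101): 3 ones → 1
Block 9 (01100): 2 ones → 0
Block 10 (01000): 1 one → 0
Block 11 (01101): 3 ones → 1
Block 12 (00101): 2 ones → 0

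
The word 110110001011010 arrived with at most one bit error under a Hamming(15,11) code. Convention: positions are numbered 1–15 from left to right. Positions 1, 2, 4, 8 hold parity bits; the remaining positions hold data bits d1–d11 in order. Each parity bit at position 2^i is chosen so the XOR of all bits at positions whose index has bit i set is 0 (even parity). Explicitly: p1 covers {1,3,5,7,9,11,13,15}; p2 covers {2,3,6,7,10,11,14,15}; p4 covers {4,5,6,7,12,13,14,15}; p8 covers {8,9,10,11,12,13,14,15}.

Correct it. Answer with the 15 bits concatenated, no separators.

100110001011010

s1 (pos 1,3,5,7,9,11,13,15): 1⊕0⊕1⊕0⊕1⊕1⊕0⊕0 = 0
s2 (pos 2,3,6,7,10,11,14,15): 1⊕0⊕0⊕0⊕0⊕1⊕1⊕0 = 1
s4 (pos 4,5,6,7,12,13,14,15): 1⊕1⊕0⊕0⊕1⊕0⊕1⊕0 = 0
s8 (pos 8,9,10,11,12,13,14,15): 0⊕1⊕0⊕1⊕1⊕0⊕1⊕0 = 0
Syndrome s8…s1 = 0010 → error at position 2.
Flip position 2: 110110001011010 → 100110001011010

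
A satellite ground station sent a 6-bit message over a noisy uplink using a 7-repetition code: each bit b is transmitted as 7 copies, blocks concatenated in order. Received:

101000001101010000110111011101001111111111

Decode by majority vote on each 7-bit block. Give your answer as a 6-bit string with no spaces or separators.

Block 1 (1010000): 2 ones → 0
Block 2 (0110101): 4 ones → 1
Block 3 (0000110): 2 ones → 0
Block 4 (1110111): 6 ones → 1
Block 5 (0100111): 4 ones → 1
Block 6 (1111111): 7 ones → 1

010111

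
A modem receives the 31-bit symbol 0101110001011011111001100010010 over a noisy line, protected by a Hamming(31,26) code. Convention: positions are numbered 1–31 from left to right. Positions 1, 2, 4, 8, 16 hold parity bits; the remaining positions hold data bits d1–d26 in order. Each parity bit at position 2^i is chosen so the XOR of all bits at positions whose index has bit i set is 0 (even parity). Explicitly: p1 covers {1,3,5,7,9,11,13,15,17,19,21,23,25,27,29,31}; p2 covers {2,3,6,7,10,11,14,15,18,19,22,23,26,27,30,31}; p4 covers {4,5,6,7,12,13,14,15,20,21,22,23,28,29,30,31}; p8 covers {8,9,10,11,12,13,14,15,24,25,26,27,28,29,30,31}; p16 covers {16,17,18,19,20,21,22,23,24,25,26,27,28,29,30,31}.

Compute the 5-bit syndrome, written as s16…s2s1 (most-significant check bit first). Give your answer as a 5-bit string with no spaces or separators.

00101

s1 (pos 1,3,5,7,9,11,13,15,17,19,21,23,25,27,29,31): 0⊕0⊕1⊕0⊕0⊕0⊕1⊕1⊕1⊕1⊕0⊕1⊕0⊕1⊕0⊕0 = 1
s2 (pos 2,3,6,7,10,11,14,15,18,19,22,23,26,27,30,31): 1⊕0⊕1⊕0⊕1⊕0⊕0⊕1⊕1⊕1⊕1⊕1⊕0⊕1⊕1⊕0 = 0
s4 (pos 4,5,6,7,12,13,14,15,20,21,22,23,28,29,30,31): 1⊕1⊕1⊕0⊕1⊕1⊕0⊕1⊕0⊕0⊕1⊕1⊕0⊕0⊕1⊕0 = 1
s8 (pos 8,9,10,11,12,13,14,15,24,25,26,27,28,29,30,31): 0⊕0⊕1⊕0⊕1⊕1⊕0⊕1⊕0⊕0⊕0⊕1⊕0⊕0⊕1⊕0 = 0
s16 (pos 16,17,18,19,20,21,22,23,24,25,26,27,28,29,30,31): 1⊕1⊕1⊕1⊕0⊕0⊕1⊕1⊕0⊕0⊕0⊕1⊕0⊕0⊕1⊕0 = 0
Syndrome s16…s1 = 00101 → error at position 5.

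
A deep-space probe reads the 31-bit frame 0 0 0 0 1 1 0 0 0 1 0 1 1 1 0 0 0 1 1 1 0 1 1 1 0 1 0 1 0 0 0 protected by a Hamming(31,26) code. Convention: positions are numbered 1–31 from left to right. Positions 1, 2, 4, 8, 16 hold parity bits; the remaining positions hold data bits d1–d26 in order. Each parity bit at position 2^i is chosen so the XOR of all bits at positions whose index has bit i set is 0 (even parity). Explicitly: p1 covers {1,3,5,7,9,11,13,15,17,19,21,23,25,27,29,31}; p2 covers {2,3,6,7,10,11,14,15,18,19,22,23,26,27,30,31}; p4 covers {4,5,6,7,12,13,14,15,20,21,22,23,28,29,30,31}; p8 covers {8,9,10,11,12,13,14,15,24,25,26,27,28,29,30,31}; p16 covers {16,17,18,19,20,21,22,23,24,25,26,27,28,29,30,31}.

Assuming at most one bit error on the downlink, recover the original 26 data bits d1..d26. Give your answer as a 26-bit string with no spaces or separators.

01100100110011101110101000

s1 (pos 1,3,5,7,9,11,13,15,17,19,21,23,25,27,29,31): 0⊕0⊕1⊕0⊕0⊕0⊕1⊕0⊕0⊕1⊕0⊕1⊕0⊕0⊕0⊕0 = 0
s2 (pos 2,3,6,7,10,11,14,15,18,19,22,23,26,27,30,31): 0⊕0⊕1⊕0⊕1⊕0⊕1⊕0⊕1⊕1⊕1⊕1⊕1⊕0⊕0⊕0 = 0
s4 (pos 4,5,6,7,12,13,14,15,20,21,22,23,28,29,30,31): 0⊕1⊕1⊕0⊕1⊕1⊕1⊕0⊕1⊕0⊕1⊕1⊕1⊕0⊕0⊕0 = 1
s8 (pos 8,9,10,11,12,13,14,15,24,25,26,27,28,29,30,31): 0⊕0⊕1⊕0⊕1⊕1⊕1⊕0⊕1⊕0⊕1⊕0⊕1⊕0⊕0⊕0 = 1
s16 (pos 16,17,18,19,20,21,22,23,24,25,26,27,28,29,30,31): 0⊕0⊕1⊕1⊕1⊕0⊕1⊕1⊕1⊕0⊕1⊕0⊕1⊕0⊕0⊕0 = 0
Syndrome s16…s1 = 01100 → error at position 12.
Flip position 12: 0000110001011100011101110101000 → 0000110001001100011101110101000
Read data bits from positions 3,5,6,7,9,10,11,12,13,14,15,17,18,19,20,21,22,23,24,25,26,27,28,29,30,31: 01100100110011101110101000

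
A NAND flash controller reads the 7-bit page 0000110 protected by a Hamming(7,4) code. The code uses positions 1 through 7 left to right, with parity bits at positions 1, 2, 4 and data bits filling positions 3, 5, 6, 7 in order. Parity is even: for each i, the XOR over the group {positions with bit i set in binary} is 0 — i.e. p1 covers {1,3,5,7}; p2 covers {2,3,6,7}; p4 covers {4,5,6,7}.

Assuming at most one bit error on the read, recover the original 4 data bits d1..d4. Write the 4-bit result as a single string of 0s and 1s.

s1 (pos 1,3,5,7): 0⊕0⊕1⊕0 = 1
s2 (pos 2,3,6,7): 0⊕0⊕1⊕0 = 1
s4 (pos 4,5,6,7): 0⊕1⊕1⊕0 = 0
Syndrome s4…s1 = 011 → error at position 3.
Flip position 3: 0000110 → 0010110
Read data bits from positions 3,5,6,7: 1110

1110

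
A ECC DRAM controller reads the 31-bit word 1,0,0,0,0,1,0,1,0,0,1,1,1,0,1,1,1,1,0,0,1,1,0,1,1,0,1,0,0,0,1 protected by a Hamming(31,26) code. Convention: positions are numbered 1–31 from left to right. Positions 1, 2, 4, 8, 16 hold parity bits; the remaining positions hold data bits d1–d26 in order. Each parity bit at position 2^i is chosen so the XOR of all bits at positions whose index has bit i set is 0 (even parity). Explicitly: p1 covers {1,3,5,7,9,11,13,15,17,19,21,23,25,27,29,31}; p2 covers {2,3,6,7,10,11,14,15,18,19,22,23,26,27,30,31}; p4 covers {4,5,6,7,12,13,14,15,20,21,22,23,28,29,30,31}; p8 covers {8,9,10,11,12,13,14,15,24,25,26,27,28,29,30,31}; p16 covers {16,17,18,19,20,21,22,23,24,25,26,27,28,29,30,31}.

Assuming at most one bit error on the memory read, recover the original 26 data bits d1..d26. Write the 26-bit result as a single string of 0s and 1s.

s1 (pos 1,3,5,7,9,11,13,15,17,19,21,23,25,27,29,31): 1⊕0⊕0⊕0⊕0⊕1⊕1⊕1⊕1⊕0⊕1⊕0⊕1⊕1⊕0⊕1 = 1
s2 (pos 2,3,6,7,10,11,14,15,18,19,22,23,26,27,30,31): 0⊕0⊕1⊕0⊕0⊕1⊕0⊕1⊕1⊕0⊕1⊕0⊕0⊕1⊕0⊕1 = 1
s4 (pos 4,5,6,7,12,13,14,15,20,21,22,23,28,29,30,31): 0⊕0⊕1⊕0⊕1⊕1⊕0⊕1⊕0⊕1⊕1⊕0⊕0⊕0⊕0⊕1 = 1
s8 (pos 8,9,10,11,12,13,14,15,24,25,26,27,28,29,30,31): 1⊕0⊕0⊕1⊕1⊕1⊕0⊕1⊕1⊕1⊕0⊕1⊕0⊕0⊕0⊕1 = 1
s16 (pos 16,17,18,19,20,21,22,23,24,25,26,27,28,29,30,31): 1⊕1⊕1⊕0⊕0⊕1⊕1⊕0⊕1⊕1⊕0⊕1⊕0⊕0⊕0⊕1 = 1
Syndrome s16…s1 = 11111 → error at position 31.
Flip position 31: 1000010100111011110011011010001 → 1000010100111011110011011010000
Read data bits from positions 3,5,6,7,9,10,11,12,13,14,15,17,18,19,20,21,22,23,24,25,26,27,28,29,30,31: 00100011101110011011010000

00100011101110011011010000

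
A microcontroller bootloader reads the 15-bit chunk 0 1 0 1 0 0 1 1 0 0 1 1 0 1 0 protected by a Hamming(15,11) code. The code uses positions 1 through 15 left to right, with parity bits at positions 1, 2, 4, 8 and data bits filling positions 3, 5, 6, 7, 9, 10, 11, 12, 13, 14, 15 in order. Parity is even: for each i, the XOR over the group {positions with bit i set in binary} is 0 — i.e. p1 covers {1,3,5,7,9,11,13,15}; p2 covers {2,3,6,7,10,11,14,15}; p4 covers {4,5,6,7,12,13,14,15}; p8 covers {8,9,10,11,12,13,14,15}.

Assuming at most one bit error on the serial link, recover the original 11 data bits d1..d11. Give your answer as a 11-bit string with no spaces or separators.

s1 (pos 1,3,5,7,9,11,13,15): 0⊕0⊕0⊕1⊕0⊕1⊕0⊕0 = 0
s2 (pos 2,3,6,7,10,11,14,15): 1⊕0⊕0⊕1⊕0⊕1⊕1⊕0 = 0
s4 (pos 4,5,6,7,12,13,14,15): 1⊕0⊕0⊕1⊕1⊕0⊕1⊕0 = 0
s8 (pos 8,9,10,11,12,13,14,15): 1⊕0⊕0⊕1⊕1⊕0⊕1⊕0 = 0
Syndrome s8…s1 = 0000 → no error.
Read data bits from positions 3,5,6,7,9,10,11,12,13,14,15: 00010011010

00010011010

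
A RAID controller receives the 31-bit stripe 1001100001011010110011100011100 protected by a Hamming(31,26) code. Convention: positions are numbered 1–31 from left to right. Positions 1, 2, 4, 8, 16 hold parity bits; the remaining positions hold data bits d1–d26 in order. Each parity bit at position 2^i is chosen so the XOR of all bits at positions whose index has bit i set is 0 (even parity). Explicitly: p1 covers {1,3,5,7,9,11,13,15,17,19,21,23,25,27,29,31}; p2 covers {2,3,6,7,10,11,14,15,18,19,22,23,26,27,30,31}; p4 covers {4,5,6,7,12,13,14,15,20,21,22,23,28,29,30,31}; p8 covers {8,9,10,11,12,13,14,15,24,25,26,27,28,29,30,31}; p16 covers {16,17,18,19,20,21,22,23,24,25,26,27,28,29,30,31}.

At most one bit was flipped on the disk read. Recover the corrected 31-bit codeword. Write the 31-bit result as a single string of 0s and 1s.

s1 (pos 1,3,5,7,9,11,13,15,17,19,21,23,25,27,29,31): 1⊕0⊕1⊕0⊕0⊕0⊕1⊕1⊕1⊕0⊕1⊕1⊕0⊕1⊕1⊕0 = 1
s2 (pos 2,3,6,7,10,11,14,15,18,19,22,23,26,27,30,31): 0⊕0⊕0⊕0⊕1⊕0⊕0⊕1⊕1⊕0⊕1⊕1⊕0⊕1⊕0⊕0 = 0
s4 (pos 4,5,6,7,12,13,14,15,20,21,22,23,28,29,30,31): 1⊕1⊕0⊕0⊕1⊕1⊕0⊕1⊕0⊕1⊕1⊕1⊕1⊕1⊕0⊕0 = 0
s8 (pos 8,9,10,11,12,13,14,15,24,25,26,27,28,29,30,31): 0⊕0⊕1⊕0⊕1⊕1⊕0⊕1⊕0⊕0⊕0⊕1⊕1⊕1⊕0⊕0 = 1
s16 (pos 16,17,18,19,20,21,22,23,24,25,26,27,28,29,30,31): 0⊕1⊕1⊕0⊕0⊕1⊕1⊕1⊕0⊕0⊕0⊕1⊕1⊕1⊕0⊕0 = 0
Syndrome s16…s1 = 01001 → error at position 9.
Flip position 9: 1001100001011010110011100011100 → 1001100011011010110011100011100

1001100011011010110011100011100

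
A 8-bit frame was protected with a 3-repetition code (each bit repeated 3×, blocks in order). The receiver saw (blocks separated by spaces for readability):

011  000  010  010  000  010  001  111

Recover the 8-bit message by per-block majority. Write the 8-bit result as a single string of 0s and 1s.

Block 1 (011): 2 ones → 1
Block 2 (000): 0 ones → 0
Block 3 (010): 1 one → 0
Block 4 (010): 1 one → 0
Block 5 (000): 0 ones → 0
Block 6 (010): 1 one → 0
Block 7 (001): 1 one → 0
Block 8 (111): 3 ones → 1

10000001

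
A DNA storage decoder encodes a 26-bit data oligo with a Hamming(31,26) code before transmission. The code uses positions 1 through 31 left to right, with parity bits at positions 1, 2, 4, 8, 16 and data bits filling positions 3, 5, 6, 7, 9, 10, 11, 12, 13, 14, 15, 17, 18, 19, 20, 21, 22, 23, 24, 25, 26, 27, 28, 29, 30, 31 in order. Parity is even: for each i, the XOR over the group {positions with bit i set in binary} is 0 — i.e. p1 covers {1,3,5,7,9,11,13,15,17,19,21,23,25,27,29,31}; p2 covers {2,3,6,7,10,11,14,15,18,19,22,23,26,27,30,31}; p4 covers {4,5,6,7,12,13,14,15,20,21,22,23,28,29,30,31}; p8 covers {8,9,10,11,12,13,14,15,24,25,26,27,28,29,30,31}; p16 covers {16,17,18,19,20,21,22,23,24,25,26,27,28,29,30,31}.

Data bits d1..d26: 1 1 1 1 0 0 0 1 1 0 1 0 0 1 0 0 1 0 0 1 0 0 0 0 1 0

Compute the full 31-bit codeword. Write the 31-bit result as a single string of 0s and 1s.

Place data at non-parity positions: p1 p2 1 p4 1 1 1 p8 0 0 0 1 1 0 1 p16 0 0 1 0 0 1 0 0 1 0 0 0 0 1 0
p1 (pos 1,3,5,7,9,11,13,15,17,19,21,23,25,27,29,31): XOR of data positions = 1⊕1⊕1⊕0⊕0⊕1⊕1⊕0⊕1⊕0⊕0⊕1⊕0⊕0⊕0 = 1
p2 (pos 2,3,6,7,10,11,14,15,18,19,22,23,26,27,30,31): XOR of data positions = 1⊕1⊕1⊕0⊕0⊕0⊕1⊕0⊕1⊕1⊕0⊕0⊕0⊕1⊕0 = 1
p4 (pos 4,5,6,7,12,13,14,15,20,21,22,23,28,29,30,31): XOR of data positions = 1⊕1⊕1⊕1⊕1⊕0⊕1⊕0⊕0⊕1⊕0⊕0⊕0⊕1⊕0 = 0
p8 (pos 8,9,10,11,12,13,14,15,24,25,26,27,28,29,30,31): XOR of data positions = 0⊕0⊕0⊕1⊕1⊕0⊕1⊕0⊕1⊕0⊕0⊕0⊕0⊕1⊕0 = 1
p16 (pos 16,17,18,19,20,21,22,23,24,25,26,27,28,29,30,31): XOR of data positions = 0⊕0⊕1⊕0⊕0⊕1⊕0⊕0⊕1⊕0⊕0⊕0⊕0⊕1⊕0 = 0
Codeword: 1110111100011010001001001000010

1110111100011010001001001000010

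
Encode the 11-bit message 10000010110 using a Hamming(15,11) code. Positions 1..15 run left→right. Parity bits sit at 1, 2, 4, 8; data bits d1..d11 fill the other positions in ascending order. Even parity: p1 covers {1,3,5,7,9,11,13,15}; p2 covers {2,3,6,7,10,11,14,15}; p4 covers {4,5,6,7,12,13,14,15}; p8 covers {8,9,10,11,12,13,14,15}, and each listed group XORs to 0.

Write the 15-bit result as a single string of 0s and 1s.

111000010010110

Place data at non-parity positions: p1 p2 1 p4 0 0 0 p8 0 0 1 0 1 1 0
p1 (pos 1,3,5,7,9,11,13,15): XOR of data positions = 1⊕0⊕0⊕0⊕1⊕1⊕0 = 1
p2 (pos 2,3,6,7,10,11,14,15): XOR of data positions = 1⊕0⊕0⊕0⊕1⊕1⊕0 = 1
p4 (pos 4,5,6,7,12,13,14,15): XOR of data positions = 0⊕0⊕0⊕0⊕1⊕1⊕0 = 0
p8 (pos 8,9,10,11,12,13,14,15): XOR of data positions = 0⊕0⊕1⊕0⊕1⊕1⊕0 = 1
Codeword: 111000010010110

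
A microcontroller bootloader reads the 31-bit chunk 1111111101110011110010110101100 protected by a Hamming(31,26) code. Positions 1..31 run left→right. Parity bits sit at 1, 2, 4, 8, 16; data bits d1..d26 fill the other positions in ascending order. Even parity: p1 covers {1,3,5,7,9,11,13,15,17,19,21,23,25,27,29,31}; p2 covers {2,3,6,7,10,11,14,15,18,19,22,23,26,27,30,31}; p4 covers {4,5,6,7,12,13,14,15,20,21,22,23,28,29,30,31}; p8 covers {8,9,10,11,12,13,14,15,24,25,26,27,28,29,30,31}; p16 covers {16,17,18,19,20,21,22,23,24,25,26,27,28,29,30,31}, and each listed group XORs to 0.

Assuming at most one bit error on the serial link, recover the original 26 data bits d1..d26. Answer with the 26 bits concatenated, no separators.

11110111001110010100101100

s1 (pos 1,3,5,7,9,11,13,15,17,19,21,23,25,27,29,31): 1⊕1⊕1⊕1⊕0⊕1⊕0⊕1⊕1⊕0⊕1⊕1⊕0⊕0⊕1⊕0 = 0
s2 (pos 2,3,6,7,10,11,14,15,18,19,22,23,26,27,30,31): 1⊕1⊕1⊕1⊕1⊕1⊕0⊕1⊕1⊕0⊕0⊕1⊕1⊕0⊕0⊕0 = 0
s4 (pos 4,5,6,7,12,13,14,15,20,21,22,23,28,29,30,31): 1⊕1⊕1⊕1⊕1⊕0⊕0⊕1⊕0⊕1⊕0⊕1⊕1⊕1⊕0⊕0 = 0
s8 (pos 8,9,10,11,12,13,14,15,24,25,26,27,28,29,30,31): 1⊕0⊕1⊕1⊕1⊕0⊕0⊕1⊕1⊕0⊕1⊕0⊕1⊕1⊕0⊕0 = 1
s16 (pos 16,17,18,19,20,21,22,23,24,25,26,27,28,29,30,31): 1⊕1⊕1⊕0⊕0⊕1⊕0⊕1⊕1⊕0⊕1⊕0⊕1⊕1⊕0⊕0 = 1
Syndrome s16…s1 = 11000 → error at position 24.
Flip position 24: 1111111101110011110010110101100 → 1111111101110011110010100101100
Read data bits from positions 3,5,6,7,9,10,11,12,13,14,15,17,18,19,20,21,22,23,24,25,26,27,28,29,30,31: 11110111001110010100101100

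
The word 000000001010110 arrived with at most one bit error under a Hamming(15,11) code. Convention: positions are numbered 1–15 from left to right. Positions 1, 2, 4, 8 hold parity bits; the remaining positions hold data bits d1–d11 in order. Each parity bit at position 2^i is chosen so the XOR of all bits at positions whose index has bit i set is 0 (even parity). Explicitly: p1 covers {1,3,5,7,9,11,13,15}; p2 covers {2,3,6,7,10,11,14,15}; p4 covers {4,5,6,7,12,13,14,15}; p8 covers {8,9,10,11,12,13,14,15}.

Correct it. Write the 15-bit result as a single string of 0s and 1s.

s1 (pos 1,3,5,7,9,11,13,15): 0⊕0⊕0⊕0⊕1⊕1⊕1⊕0 = 1
s2 (pos 2,3,6,7,10,11,14,15): 0⊕0⊕0⊕0⊕0⊕1⊕1⊕0 = 0
s4 (pos 4,5,6,7,12,13,14,15): 0⊕0⊕0⊕0⊕0⊕1⊕1⊕0 = 0
s8 (pos 8,9,10,11,12,13,14,15): 0⊕1⊕0⊕1⊕0⊕1⊕1⊕0 = 0
Syndrome s8…s1 = 0001 → error at position 1.
Flip position 1: 000000001010110 → 100000001010110

100000001010110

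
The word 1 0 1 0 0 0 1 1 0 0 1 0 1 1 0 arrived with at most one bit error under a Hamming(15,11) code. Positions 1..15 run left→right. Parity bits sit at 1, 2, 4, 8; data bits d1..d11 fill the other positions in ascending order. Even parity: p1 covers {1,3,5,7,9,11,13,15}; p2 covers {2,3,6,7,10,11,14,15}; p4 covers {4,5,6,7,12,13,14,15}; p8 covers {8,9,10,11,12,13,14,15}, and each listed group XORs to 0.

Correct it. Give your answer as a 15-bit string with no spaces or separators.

101010110010110

s1 (pos 1,3,5,7,9,11,13,15): 1⊕1⊕0⊕1⊕0⊕1⊕1⊕0 = 1
s2 (pos 2,3,6,7,10,11,14,15): 0⊕1⊕0⊕1⊕0⊕1⊕1⊕0 = 0
s4 (pos 4,5,6,7,12,13,14,15): 0⊕0⊕0⊕1⊕0⊕1⊕1⊕0 = 1
s8 (pos 8,9,10,11,12,13,14,15): 1⊕0⊕0⊕1⊕0⊕1⊕1⊕0 = 0
Syndrome s8…s1 = 0101 → error at position 5.
Flip position 5: 101000110010110 → 101010110010110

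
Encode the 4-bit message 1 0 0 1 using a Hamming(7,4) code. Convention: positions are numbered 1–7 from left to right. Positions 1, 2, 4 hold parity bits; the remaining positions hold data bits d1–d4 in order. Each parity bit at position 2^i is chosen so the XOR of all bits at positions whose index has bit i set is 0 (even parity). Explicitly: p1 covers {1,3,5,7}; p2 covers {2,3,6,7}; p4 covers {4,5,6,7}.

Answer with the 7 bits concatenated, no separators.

0011001

Place data at non-parity positions: p1 p2 1 p4 0 0 1
p1 (pos 1,3,5,7): XOR of data positions = 1⊕0⊕1 = 0
p2 (pos 2,3,6,7): XOR of data positions = 1⊕0⊕1 = 0
p4 (pos 4,5,6,7): XOR of data positions = 0⊕0⊕1 = 1
Codeword: 0011001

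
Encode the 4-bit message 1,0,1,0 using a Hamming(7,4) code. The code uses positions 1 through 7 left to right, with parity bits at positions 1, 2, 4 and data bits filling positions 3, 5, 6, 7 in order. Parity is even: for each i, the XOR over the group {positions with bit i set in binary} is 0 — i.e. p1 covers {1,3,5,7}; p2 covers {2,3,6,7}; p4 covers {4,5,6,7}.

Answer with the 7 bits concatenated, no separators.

1011010

Place data at non-parity positions: p1 p2 1 p4 0 1 0
p1 (pos 1,3,5,7): XOR of data positions = 1⊕0⊕0 = 1
p2 (pos 2,3,6,7): XOR of data positions = 1⊕1⊕0 = 0
p4 (pos 4,5,6,7): XOR of data positions = 0⊕1⊕0 = 1
Codeword: 1011010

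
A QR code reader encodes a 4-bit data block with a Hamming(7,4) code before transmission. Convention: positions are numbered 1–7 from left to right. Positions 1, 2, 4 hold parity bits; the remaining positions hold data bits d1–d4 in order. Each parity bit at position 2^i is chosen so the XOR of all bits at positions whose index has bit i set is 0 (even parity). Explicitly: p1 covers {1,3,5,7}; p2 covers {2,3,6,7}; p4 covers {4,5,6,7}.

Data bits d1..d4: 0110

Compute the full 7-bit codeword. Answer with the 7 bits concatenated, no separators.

1100110

Place data at non-parity positions: p1 p2 0 p4 1 1 0
p1 (pos 1,3,5,7): XOR of data positions = 0⊕1⊕0 = 1
p2 (pos 2,3,6,7): XOR of data positions = 0⊕1⊕0 = 1
p4 (pos 4,5,6,7): XOR of data positions = 1⊕1⊕0 = 0
Codeword: 1100110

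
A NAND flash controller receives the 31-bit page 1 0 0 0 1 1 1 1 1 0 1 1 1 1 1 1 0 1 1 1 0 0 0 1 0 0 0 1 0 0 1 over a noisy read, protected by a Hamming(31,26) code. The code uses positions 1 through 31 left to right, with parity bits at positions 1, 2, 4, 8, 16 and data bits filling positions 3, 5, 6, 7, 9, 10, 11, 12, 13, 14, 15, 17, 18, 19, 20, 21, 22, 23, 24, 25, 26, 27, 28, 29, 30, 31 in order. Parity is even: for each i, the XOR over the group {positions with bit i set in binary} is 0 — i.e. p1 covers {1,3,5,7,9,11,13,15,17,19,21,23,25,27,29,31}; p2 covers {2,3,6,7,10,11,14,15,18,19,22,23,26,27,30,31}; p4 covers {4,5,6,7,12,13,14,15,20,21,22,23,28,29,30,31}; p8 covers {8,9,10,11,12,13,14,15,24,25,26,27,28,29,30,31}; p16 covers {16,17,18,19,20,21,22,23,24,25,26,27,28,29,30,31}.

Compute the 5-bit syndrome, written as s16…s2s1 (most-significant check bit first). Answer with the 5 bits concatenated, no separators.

10001

s1 (pos 1,3,5,7,9,11,13,15,17,19,21,23,25,27,29,31): 1⊕0⊕1⊕1⊕1⊕1⊕1⊕1⊕0⊕1⊕0⊕0⊕0⊕0⊕0⊕1 = 1
s2 (pos 2,3,6,7,10,11,14,15,18,19,22,23,26,27,30,31): 0⊕0⊕1⊕1⊕0⊕1⊕1⊕1⊕1⊕1⊕0⊕0⊕0⊕0⊕0⊕1 = 0
s4 (pos 4,5,6,7,12,13,14,15,20,21,22,23,28,29,30,31): 0⊕1⊕1⊕1⊕1⊕1⊕1⊕1⊕1⊕0⊕0⊕0⊕1⊕0⊕0⊕1 = 0
s8 (pos 8,9,10,11,12,13,14,15,24,25,26,27,28,29,30,31): 1⊕1⊕0⊕1⊕1⊕1⊕1⊕1⊕1⊕0⊕0⊕0⊕1⊕0⊕0⊕1 = 0
s16 (pos 16,17,18,19,20,21,22,23,24,25,26,27,28,29,30,31): 1⊕0⊕1⊕1⊕1⊕0⊕0⊕0⊕1⊕0⊕0⊕0⊕1⊕0⊕0⊕1 = 1
Syndrome s16…s1 = 10001 → error at position 17.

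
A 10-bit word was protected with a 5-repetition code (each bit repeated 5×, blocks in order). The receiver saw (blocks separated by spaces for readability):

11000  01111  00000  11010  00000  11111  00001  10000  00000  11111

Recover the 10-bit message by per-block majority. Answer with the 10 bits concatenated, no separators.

Block 1 (11000): 2 ones → 0
Block 2 (01111): 4 ones → 1
Block 3 (00000): 0 ones → 0
Block 4 (11010): 3 ones → 1
Block 5 (00000): 0 ones → 0
Block 6 (11111): 5 ones → 1
Block 7 (00001): 1 one → 0
Block 8 (10000): 1 one → 0
Block 9 (00000): 0 ones → 0
Block 10 (11111): 5 ones → 1

0101010001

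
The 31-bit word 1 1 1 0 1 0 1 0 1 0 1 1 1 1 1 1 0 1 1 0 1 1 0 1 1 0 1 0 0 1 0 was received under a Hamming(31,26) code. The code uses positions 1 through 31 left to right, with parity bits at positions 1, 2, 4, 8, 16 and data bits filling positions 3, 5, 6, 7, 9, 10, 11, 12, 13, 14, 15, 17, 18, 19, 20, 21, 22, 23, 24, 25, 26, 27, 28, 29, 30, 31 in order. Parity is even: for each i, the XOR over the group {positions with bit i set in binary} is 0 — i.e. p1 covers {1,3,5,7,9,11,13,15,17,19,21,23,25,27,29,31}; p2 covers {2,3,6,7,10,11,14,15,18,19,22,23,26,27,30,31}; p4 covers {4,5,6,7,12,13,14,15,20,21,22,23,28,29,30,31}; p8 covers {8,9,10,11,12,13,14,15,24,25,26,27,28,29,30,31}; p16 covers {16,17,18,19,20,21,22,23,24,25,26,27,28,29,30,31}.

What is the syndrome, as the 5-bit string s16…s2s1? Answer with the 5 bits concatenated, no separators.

s1 (pos 1,3,5,7,9,11,13,15,17,19,21,23,25,27,29,31): 1⊕1⊕1⊕1⊕1⊕1⊕1⊕1⊕0⊕1⊕1⊕0⊕1⊕1⊕0⊕0 = 0
s2 (pos 2,3,6,7,10,11,14,15,18,19,22,23,26,27,30,31): 1⊕1⊕0⊕1⊕0⊕1⊕1⊕1⊕1⊕1⊕1⊕0⊕0⊕1⊕1⊕0 = 1
s4 (pos 4,5,6,7,12,13,14,15,20,21,22,23,28,29,30,31): 0⊕1⊕0⊕1⊕1⊕1⊕1⊕1⊕0⊕1⊕1⊕0⊕0⊕0⊕1⊕0 = 1
s8 (pos 8,9,10,11,12,13,14,15,24,25,26,27,28,29,30,31): 0⊕1⊕0⊕1⊕1⊕1⊕1⊕1⊕1⊕1⊕0⊕1⊕0⊕0⊕1⊕0 = 0
s16 (pos 16,17,18,19,20,21,22,23,24,25,26,27,28,29,30,31): 1⊕0⊕1⊕1⊕0⊕1⊕1⊕0⊕1⊕1⊕0⊕1⊕0⊕0⊕1⊕0 = 1
Syndrome s16…s1 = 10110 → error at position 22.

10110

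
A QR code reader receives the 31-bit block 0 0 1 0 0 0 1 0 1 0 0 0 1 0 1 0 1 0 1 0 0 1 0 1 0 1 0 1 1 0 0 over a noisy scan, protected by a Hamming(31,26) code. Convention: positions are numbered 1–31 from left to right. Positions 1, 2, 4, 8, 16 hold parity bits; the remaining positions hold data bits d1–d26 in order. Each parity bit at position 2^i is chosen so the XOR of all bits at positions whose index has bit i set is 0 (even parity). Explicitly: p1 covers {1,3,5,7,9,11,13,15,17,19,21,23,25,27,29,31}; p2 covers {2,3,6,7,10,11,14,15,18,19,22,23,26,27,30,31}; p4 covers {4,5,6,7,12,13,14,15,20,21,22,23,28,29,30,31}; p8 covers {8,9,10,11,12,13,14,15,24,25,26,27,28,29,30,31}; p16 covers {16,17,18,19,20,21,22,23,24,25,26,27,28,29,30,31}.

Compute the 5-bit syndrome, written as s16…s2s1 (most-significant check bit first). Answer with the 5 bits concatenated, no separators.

s1 (pos 1,3,5,7,9,11,13,15,17,19,21,23,25,27,29,31): 0⊕1⊕0⊕1⊕1⊕0⊕1⊕1⊕1⊕1⊕0⊕0⊕0⊕0⊕1⊕0 = 0
s2 (pos 2,3,6,7,10,11,14,15,18,19,22,23,26,27,30,31): 0⊕1⊕0⊕1⊕0⊕0⊕0⊕1⊕0⊕1⊕1⊕0⊕1⊕0⊕0⊕0 = 0
s4 (pos 4,5,6,7,12,13,14,15,20,21,22,23,28,29,30,31): 0⊕0⊕0⊕1⊕0⊕1⊕0⊕1⊕0⊕0⊕1⊕0⊕1⊕1⊕0⊕0 = 0
s8 (pos 8,9,10,11,12,13,14,15,24,25,26,27,28,29,30,31): 0⊕1⊕0⊕0⊕0⊕1⊕0⊕1⊕1⊕0⊕1⊕0⊕1⊕1⊕0⊕0 = 1
s16 (pos 16,17,18,19,20,21,22,23,24,25,26,27,28,29,30,31): 0⊕1⊕0⊕1⊕0⊕0⊕1⊕0⊕1⊕0⊕1⊕0⊕1⊕1⊕0⊕0 = 1
Syndrome s16…s1 = 11000 → error at position 24.

11000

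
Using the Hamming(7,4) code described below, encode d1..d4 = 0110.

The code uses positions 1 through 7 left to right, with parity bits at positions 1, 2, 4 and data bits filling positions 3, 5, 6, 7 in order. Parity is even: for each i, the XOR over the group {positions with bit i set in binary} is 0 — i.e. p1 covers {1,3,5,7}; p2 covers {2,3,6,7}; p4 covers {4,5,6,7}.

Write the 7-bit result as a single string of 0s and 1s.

1100110

Place data at non-parity positions: p1 p2 0 p4 1 1 0
p1 (pos 1,3,5,7): XOR of data positions = 0⊕1⊕0 = 1
p2 (pos 2,3,6,7): XOR of data positions = 0⊕1⊕0 = 1
p4 (pos 4,5,6,7): XOR of data positions = 1⊕1⊕0 = 0
Codeword: 1100110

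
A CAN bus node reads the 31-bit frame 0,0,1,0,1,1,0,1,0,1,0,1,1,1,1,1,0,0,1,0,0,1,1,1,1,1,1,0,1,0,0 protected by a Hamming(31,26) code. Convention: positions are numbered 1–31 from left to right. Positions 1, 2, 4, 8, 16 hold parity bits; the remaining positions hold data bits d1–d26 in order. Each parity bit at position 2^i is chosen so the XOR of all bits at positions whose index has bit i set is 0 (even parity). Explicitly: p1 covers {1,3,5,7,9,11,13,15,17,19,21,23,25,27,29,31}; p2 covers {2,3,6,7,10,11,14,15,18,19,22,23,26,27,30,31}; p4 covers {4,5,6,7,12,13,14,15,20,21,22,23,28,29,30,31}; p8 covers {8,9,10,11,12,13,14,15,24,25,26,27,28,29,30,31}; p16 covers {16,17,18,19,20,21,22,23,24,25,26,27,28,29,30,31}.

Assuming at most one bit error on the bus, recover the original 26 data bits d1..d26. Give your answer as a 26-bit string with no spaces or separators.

11100101111001001111110000

s1 (pos 1,3,5,7,9,11,13,15,17,19,21,23,25,27,29,31): 0⊕1⊕1⊕0⊕0⊕0⊕1⊕1⊕0⊕1⊕0⊕1⊕1⊕1⊕1⊕0 = 1
s2 (pos 2,3,6,7,10,11,14,15,18,19,22,23,26,27,30,31): 0⊕1⊕1⊕0⊕1⊕0⊕1⊕1⊕0⊕1⊕1⊕1⊕1⊕1⊕0⊕0 = 0
s4 (pos 4,5,6,7,12,13,14,15,20,21,22,23,28,29,30,31): 0⊕1⊕1⊕0⊕1⊕1⊕1⊕1⊕0⊕0⊕1⊕1⊕0⊕1⊕0⊕0 = 1
s8 (pos 8,9,10,11,12,13,14,15,24,25,26,27,28,29,30,31): 1⊕0⊕1⊕0⊕1⊕1⊕1⊕1⊕1⊕1⊕1⊕1⊕0⊕1⊕0⊕0 = 1
s16 (pos 16,17,18,19,20,21,22,23,24,25,26,27,28,29,30,31): 1⊕0⊕0⊕1⊕0⊕0⊕1⊕1⊕1⊕1⊕1⊕1⊕0⊕1⊕0⊕0 = 1
Syndrome s16…s1 = 11101 → error at position 29.
Flip position 29: 0010110101011111001001111110100 → 0010110101011111001001111110000
Read data bits from positions 3,5,6,7,9,10,11,12,13,14,15,17,18,19,20,21,22,23,24,25,26,27,28,29,30,31: 11100101111001001111110000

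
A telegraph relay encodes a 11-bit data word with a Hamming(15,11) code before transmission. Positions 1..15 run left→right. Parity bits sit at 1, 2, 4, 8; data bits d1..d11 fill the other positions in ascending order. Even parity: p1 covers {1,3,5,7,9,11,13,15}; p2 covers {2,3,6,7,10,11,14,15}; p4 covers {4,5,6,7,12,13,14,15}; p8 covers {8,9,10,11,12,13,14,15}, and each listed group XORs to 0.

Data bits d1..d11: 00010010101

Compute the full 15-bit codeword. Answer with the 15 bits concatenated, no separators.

010100110010101

Place data at non-parity positions: p1 p2 0 p4 0 0 1 p8 0 0 1 0 1 0 1
p1 (pos 1,3,5,7,9,11,13,15): XOR of data positions = 0⊕0⊕1⊕0⊕1⊕1⊕1 = 0
p2 (pos 2,3,6,7,10,11,14,15): XOR of data positions = 0⊕0⊕1⊕0⊕1⊕0⊕1 = 1
p4 (pos 4,5,6,7,12,13,14,15): XOR of data positions = 0⊕0⊕1⊕0⊕1⊕0⊕1 = 1
p8 (pos 8,9,10,11,12,13,14,15): XOR of data positions = 0⊕0⊕1⊕0⊕1⊕0⊕1 = 1
Codeword: 010100110010101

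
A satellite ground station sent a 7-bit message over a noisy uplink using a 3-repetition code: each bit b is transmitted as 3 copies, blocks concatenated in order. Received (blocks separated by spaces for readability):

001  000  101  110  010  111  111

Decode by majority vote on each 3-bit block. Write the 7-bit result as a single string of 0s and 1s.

0011011

Block 1 (001): 1 one → 0
Block 2 (000): 0 ones → 0
Block 3 (101): 2 ones → 1
Block 4 (110): 2 ones → 1
Block 5 (010): 1 one → 0
Block 6 (111): 3 ones → 1
Block 7 (111): 3 ones → 1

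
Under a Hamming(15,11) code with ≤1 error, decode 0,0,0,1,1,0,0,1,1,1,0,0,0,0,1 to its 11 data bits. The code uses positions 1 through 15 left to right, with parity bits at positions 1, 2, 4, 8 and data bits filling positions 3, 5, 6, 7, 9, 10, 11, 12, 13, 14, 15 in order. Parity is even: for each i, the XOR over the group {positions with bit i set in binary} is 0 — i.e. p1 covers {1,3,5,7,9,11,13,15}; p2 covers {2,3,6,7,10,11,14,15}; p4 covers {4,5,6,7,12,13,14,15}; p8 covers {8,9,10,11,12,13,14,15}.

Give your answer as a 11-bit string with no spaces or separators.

s1 (pos 1,3,5,7,9,11,13,15): 0⊕0⊕1⊕0⊕1⊕0⊕0⊕1 = 1
s2 (pos 2,3,6,7,10,11,14,15): 0⊕0⊕0⊕0⊕1⊕0⊕0⊕1 = 0
s4 (pos 4,5,6,7,12,13,14,15): 1⊕1⊕0⊕0⊕0⊕0⊕0⊕1 = 1
s8 (pos 8,9,10,11,12,13,14,15): 1⊕1⊕1⊕0⊕0⊕0⊕0⊕1 = 0
Syndrome s8…s1 = 0101 → error at position 5.
Flip position 5: 000110011100001 → 000100011100001
Read data bits from positions 3,5,6,7,9,10,11,12,13,14,15: 00001100001

00001100001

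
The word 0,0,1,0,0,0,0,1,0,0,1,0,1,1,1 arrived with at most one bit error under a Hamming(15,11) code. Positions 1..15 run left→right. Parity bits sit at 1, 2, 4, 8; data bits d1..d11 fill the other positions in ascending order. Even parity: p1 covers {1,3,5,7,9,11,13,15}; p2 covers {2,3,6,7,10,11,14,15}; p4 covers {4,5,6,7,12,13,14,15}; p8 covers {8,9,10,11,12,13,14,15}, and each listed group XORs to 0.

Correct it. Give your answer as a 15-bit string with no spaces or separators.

001000010011111

s1 (pos 1,3,5,7,9,11,13,15): 0⊕1⊕0⊕0⊕0⊕1⊕1⊕1 = 0
s2 (pos 2,3,6,7,10,11,14,15): 0⊕1⊕0⊕0⊕0⊕1⊕1⊕1 = 0
s4 (pos 4,5,6,7,12,13,14,15): 0⊕0⊕0⊕0⊕0⊕1⊕1⊕1 = 1
s8 (pos 8,9,10,11,12,13,14,15): 1⊕0⊕0⊕1⊕0⊕1⊕1⊕1 = 1
Syndrome s8…s1 = 1100 → error at position 12.
Flip position 12: 001000010010111 → 001000010011111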